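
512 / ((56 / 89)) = 5696 / 7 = 813.71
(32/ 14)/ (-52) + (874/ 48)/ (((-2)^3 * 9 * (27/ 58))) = -1246555/ 2122848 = -0.59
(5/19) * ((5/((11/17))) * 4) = 1700/209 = 8.13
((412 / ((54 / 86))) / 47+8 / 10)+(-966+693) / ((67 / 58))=-94191778 / 425115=-221.57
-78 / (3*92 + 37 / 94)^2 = -689208 / 675012361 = -0.00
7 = 7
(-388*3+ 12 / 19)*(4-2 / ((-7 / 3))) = -5650.65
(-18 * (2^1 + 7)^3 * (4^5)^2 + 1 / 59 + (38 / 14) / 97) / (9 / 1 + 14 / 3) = -1653647685446376 / 1642501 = -1006786410.14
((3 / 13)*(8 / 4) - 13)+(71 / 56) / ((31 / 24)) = -32602 / 2821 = -11.56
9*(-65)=-585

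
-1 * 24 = -24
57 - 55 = 2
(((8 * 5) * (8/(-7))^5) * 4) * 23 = -120586240/16807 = -7174.76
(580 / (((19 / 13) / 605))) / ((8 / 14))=7982975 / 19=420156.58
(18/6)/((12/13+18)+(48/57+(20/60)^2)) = 6669/44185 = 0.15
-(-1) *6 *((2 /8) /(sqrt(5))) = 3 *sqrt(5) /10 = 0.67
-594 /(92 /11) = -3267 /46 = -71.02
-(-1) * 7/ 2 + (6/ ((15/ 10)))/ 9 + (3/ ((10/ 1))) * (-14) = -23/ 90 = -0.26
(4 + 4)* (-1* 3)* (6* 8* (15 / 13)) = -17280 / 13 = -1329.23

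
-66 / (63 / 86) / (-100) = 473 / 525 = 0.90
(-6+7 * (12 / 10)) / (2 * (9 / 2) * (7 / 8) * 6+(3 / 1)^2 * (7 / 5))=0.04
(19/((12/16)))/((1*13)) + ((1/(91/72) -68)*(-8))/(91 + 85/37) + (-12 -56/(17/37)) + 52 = -297067052/4005183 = -74.17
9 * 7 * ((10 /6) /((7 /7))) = 105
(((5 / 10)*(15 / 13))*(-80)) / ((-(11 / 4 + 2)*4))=600 / 247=2.43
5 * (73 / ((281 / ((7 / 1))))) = 2555 / 281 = 9.09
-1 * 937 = -937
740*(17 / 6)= 6290 / 3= 2096.67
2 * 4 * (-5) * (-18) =720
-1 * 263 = -263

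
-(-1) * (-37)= -37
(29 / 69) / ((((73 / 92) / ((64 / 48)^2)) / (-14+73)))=109504 / 1971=55.56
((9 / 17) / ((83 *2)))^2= 81 / 7963684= 0.00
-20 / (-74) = 10 / 37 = 0.27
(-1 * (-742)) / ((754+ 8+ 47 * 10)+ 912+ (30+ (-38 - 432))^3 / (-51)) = 18921 / 42646672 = 0.00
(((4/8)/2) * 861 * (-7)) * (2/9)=-334.83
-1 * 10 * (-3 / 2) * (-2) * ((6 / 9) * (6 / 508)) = -30 / 127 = -0.24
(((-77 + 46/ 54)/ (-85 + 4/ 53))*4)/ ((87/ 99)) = 4794592/ 1174761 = 4.08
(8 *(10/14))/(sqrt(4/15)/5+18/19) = 641250/105049 - 18050 *sqrt(15)/105049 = 5.44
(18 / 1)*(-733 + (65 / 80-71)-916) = -247563 / 8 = -30945.38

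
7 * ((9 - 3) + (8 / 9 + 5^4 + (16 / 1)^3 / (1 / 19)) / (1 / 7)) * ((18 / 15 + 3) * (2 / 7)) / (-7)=-9884794 / 15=-658986.27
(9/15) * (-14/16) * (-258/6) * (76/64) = 17157/640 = 26.81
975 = 975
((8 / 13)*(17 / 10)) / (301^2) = 68 / 5889065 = 0.00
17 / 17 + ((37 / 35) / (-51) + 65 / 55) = 42433 / 19635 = 2.16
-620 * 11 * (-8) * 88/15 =960256/3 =320085.33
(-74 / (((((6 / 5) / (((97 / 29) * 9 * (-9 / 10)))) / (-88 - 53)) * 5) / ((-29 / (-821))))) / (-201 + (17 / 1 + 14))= 13663323 / 1395700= 9.79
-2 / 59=-0.03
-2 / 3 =-0.67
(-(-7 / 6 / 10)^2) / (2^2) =-49 / 14400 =-0.00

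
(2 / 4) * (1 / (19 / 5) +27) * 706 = 182854 / 19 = 9623.89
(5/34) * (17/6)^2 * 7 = 8.26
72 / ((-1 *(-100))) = 0.72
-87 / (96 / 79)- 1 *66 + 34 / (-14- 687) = -3087591 / 22432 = -137.64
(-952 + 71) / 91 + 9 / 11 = -8.86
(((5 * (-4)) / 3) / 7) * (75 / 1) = -500 / 7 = -71.43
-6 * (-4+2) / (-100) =-3 / 25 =-0.12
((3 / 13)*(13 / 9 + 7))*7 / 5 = 532 / 195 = 2.73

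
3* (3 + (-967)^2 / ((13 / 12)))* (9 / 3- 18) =-504949815 / 13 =-38842293.46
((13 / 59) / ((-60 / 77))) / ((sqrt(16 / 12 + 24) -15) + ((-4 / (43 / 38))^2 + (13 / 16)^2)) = -112139298439168* sqrt(57) / 13046201054837985 -20683430063296 / 869746736989199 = -0.09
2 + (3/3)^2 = 3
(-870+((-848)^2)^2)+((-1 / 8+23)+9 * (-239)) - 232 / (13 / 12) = 53779498198787 / 104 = 517110559603.72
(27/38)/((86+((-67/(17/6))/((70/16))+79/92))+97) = 738990/185602507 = 0.00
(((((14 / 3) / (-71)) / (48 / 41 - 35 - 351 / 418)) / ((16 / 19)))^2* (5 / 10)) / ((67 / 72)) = 1298863664329 / 476929216146311212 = 0.00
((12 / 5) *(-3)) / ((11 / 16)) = -576 / 55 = -10.47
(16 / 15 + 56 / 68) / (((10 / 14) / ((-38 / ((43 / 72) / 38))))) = -116929344 / 18275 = -6398.32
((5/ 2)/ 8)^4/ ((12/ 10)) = 3125/ 393216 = 0.01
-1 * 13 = -13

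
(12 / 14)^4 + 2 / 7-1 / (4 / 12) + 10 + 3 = 25992 / 2401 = 10.83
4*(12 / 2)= 24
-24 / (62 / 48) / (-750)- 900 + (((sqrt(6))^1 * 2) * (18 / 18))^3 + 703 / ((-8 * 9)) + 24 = -247121213 / 279000 + 48 * sqrt(6) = -768.16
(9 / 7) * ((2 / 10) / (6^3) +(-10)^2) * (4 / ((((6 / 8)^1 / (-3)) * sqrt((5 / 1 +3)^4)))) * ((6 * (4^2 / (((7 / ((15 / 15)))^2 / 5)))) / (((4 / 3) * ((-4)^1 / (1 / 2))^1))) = 324003 / 10976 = 29.52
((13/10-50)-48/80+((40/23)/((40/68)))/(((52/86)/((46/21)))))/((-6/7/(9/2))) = 105349/520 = 202.59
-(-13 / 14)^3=2197 / 2744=0.80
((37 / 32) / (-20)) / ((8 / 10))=-37 / 512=-0.07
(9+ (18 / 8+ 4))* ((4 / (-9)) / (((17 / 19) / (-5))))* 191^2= 211407395 / 153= 1381747.68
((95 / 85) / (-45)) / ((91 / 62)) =-1178 / 69615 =-0.02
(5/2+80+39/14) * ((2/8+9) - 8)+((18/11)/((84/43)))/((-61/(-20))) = 2008095/18788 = 106.88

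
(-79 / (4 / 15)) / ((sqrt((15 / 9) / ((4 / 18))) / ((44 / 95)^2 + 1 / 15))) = -601427 * sqrt(30) / 108300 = -30.42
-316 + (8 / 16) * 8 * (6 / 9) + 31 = -847 / 3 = -282.33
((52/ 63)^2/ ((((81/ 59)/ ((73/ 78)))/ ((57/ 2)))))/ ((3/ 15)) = 21276580/ 321489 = 66.18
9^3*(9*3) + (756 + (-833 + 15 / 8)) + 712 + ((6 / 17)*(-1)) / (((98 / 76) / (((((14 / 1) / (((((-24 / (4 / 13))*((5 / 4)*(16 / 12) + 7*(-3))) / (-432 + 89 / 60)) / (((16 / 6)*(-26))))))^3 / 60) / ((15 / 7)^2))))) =-279258177599419933 / 340034486625000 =-821.26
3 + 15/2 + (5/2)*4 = 41/2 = 20.50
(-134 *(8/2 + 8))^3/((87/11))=-15245074944/29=-525692239.45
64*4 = 256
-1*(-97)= 97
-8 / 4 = -2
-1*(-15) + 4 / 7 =109 / 7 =15.57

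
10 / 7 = 1.43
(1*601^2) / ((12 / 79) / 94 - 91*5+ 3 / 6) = -2682278626 / 3375105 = -794.72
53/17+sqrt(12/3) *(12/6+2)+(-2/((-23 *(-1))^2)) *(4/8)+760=6934644/8993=771.12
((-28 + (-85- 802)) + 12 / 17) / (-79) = 15543 / 1343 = 11.57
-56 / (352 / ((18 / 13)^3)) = -10206 / 24167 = -0.42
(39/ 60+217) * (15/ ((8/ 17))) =222003/ 32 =6937.59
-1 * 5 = -5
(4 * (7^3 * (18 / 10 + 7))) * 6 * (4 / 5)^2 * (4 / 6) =3863552 / 125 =30908.42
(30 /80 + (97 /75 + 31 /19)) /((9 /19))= 37619 /5400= 6.97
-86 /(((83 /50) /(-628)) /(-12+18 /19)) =-567084000 /1577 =-359596.70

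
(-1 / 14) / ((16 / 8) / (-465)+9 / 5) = -93 / 2338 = -0.04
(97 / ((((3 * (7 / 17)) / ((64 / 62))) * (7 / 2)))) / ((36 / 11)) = 290224 / 41013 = 7.08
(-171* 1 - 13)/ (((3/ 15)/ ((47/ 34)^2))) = -508070/ 289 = -1758.03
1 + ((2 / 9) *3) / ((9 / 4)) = 35 / 27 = 1.30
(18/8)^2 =81/16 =5.06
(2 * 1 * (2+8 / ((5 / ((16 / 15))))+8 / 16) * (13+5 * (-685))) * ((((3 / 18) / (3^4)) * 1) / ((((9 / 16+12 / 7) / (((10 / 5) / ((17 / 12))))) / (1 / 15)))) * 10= -1929062912 / 79005375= -24.42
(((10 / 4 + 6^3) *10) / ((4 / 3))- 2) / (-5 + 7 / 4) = -6547 / 13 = -503.62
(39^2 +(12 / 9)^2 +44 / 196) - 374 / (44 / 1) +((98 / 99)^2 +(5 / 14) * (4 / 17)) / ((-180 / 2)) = 1112818759033 / 734780970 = 1514.49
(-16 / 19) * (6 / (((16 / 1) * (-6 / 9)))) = 9 / 19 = 0.47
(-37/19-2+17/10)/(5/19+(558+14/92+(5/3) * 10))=-29463/7539325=-0.00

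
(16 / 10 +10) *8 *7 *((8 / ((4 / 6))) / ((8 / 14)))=68208 / 5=13641.60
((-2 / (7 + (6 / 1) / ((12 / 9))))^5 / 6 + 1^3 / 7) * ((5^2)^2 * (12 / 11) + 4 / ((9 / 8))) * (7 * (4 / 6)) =2619826108280 / 5734781613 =456.83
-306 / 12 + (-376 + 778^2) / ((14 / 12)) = 7258539 / 14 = 518467.07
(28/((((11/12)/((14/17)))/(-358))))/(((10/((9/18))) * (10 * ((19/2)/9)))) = -3789072/88825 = -42.66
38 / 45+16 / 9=118 / 45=2.62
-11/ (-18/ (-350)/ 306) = -65450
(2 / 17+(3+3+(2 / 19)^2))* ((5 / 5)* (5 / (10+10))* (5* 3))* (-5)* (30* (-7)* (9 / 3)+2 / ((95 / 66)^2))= 160143564942 / 2215457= 72284.66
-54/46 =-27/23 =-1.17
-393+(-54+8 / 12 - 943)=-4168 / 3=-1389.33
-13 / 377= -1 / 29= -0.03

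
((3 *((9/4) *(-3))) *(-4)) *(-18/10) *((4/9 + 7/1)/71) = -5427/355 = -15.29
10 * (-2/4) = -5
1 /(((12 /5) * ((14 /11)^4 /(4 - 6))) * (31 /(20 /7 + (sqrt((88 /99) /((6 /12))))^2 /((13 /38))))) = -120715045 /1463015736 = -0.08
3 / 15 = 1 / 5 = 0.20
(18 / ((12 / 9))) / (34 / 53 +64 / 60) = 7.90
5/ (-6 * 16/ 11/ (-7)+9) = 385/ 789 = 0.49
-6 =-6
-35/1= -35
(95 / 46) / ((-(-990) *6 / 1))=19 / 54648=0.00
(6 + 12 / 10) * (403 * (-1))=-14508 / 5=-2901.60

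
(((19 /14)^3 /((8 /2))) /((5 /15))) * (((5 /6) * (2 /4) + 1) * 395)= 46058185 /43904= 1049.07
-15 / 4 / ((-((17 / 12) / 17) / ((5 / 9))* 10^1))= 5 / 2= 2.50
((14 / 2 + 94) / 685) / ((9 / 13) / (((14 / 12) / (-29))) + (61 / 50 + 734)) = 91910 / 447572287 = 0.00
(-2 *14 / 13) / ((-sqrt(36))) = 14 / 39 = 0.36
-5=-5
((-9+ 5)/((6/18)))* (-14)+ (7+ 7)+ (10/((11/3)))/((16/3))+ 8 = 16765/88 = 190.51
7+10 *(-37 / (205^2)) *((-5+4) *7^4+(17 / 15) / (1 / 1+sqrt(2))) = 3548893 / 126075-1258 *sqrt(2) / 126075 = 28.13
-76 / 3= -25.33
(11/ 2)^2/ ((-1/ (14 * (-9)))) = 7623/ 2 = 3811.50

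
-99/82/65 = -0.02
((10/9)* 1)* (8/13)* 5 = 400/117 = 3.42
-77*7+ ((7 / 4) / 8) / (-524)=-9037959 / 16768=-539.00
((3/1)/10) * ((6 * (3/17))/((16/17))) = 27/80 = 0.34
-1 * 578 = -578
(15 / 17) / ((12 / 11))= 55 / 68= 0.81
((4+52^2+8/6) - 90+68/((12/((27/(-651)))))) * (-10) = -17050330/651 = -26190.98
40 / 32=5 / 4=1.25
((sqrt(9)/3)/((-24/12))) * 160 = -80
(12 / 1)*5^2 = 300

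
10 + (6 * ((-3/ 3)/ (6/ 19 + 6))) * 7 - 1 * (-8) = 227/ 20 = 11.35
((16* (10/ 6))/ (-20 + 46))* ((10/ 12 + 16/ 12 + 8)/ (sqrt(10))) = 122* sqrt(10)/ 117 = 3.30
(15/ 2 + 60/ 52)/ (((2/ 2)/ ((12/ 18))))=75/ 13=5.77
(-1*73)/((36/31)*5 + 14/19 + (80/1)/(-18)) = -386973/11126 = -34.78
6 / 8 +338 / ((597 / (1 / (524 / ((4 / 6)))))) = 704539 / 938484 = 0.75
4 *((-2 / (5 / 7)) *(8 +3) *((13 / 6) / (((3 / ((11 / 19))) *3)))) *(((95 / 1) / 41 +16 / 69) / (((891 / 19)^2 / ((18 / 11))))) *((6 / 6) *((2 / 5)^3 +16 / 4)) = -50669216416 / 382822048125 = -0.13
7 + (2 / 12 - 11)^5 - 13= -1160337281 / 7776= -149220.33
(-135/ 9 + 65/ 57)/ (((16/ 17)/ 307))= -2061505/ 456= -4520.84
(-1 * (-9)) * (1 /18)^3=1 /648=0.00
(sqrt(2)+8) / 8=1.18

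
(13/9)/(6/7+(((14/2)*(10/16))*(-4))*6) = -0.01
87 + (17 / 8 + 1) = 90.12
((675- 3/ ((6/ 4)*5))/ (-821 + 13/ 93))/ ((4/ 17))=-5332713/ 1526800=-3.49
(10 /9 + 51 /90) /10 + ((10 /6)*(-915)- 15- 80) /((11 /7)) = -1030.74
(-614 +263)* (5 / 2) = -1755 / 2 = -877.50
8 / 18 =4 / 9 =0.44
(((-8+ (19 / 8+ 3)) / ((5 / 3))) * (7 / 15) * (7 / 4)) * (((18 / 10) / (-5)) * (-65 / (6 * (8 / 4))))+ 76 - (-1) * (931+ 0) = 16071869 / 16000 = 1004.49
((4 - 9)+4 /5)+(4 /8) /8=-331 /80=-4.14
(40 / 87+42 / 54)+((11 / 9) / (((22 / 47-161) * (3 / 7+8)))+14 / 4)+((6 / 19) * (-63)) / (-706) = 7426034077981 / 1558511693370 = 4.76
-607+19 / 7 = -4230 / 7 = -604.29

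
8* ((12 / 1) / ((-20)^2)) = 6 / 25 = 0.24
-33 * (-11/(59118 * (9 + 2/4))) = 121/187207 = 0.00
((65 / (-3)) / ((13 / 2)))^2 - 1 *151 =-1259 / 9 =-139.89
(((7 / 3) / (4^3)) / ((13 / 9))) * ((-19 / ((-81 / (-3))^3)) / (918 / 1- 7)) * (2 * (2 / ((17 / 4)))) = -133 / 5283730764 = -0.00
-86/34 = -43/17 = -2.53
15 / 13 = 1.15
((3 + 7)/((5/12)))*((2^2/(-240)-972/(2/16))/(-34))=5488.95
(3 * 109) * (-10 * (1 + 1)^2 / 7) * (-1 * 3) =39240 / 7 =5605.71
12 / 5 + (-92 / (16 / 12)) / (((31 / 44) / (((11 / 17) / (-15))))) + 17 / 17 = 20091 / 2635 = 7.62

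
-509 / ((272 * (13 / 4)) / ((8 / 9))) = -1018 / 1989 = -0.51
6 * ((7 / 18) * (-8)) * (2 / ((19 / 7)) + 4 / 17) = -18.15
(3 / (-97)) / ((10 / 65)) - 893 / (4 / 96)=-4157847 / 194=-21432.20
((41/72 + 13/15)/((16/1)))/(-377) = -517/2171520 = -0.00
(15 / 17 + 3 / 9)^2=3844 / 2601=1.48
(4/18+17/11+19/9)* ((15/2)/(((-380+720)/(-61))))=-976/187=-5.22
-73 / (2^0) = -73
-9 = -9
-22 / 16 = -11 / 8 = -1.38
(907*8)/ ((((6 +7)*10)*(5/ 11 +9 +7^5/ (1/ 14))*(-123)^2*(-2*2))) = -9977/ 2545376033070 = -0.00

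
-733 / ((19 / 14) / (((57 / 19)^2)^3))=-393736.74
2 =2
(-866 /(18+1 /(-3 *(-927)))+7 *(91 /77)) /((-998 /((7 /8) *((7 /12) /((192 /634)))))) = 340738675921 /5064631621632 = 0.07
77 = 77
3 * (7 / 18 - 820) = -14753 / 6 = -2458.83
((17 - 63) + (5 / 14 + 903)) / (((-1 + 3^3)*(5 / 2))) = 12003 / 910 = 13.19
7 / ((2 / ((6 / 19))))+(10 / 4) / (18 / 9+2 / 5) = 979 / 456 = 2.15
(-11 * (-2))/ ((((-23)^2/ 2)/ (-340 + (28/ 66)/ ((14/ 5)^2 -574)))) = -45373780/ 1604457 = -28.28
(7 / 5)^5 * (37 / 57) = 621859 / 178125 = 3.49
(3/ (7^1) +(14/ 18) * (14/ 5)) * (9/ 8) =821/ 280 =2.93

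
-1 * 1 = -1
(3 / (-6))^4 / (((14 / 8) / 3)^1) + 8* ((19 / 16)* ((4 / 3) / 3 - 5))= -10879 / 252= -43.17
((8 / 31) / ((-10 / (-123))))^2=242064 / 24025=10.08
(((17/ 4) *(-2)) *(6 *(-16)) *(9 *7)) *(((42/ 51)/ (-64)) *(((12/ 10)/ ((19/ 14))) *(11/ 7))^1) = -87318/ 95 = -919.14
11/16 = 0.69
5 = 5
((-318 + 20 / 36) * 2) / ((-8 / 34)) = 48569 / 18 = 2698.28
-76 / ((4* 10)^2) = -19 / 400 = -0.05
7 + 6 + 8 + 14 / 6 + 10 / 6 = 25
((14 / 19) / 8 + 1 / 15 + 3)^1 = 3601 / 1140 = 3.16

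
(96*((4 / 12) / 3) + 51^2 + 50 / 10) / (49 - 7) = 3925 / 63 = 62.30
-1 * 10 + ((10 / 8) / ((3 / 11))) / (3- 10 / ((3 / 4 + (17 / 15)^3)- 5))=-27705515 / 2978028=-9.30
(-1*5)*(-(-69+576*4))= 11175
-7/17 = -0.41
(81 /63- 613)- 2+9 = -604.71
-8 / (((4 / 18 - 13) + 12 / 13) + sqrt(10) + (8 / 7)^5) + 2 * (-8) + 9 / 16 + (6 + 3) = -5.25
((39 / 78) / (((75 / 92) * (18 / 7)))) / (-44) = -161 / 29700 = -0.01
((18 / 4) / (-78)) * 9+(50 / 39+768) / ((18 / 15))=299777 / 468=640.55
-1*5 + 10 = 5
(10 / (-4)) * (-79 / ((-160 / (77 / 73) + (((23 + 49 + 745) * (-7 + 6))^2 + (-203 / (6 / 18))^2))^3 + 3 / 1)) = 180330535 / 1021805473560025782821198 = 0.00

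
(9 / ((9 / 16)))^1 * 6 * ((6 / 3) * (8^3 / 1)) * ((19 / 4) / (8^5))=57 / 4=14.25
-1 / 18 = -0.06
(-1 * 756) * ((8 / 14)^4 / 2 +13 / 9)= -388380 / 343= -1132.30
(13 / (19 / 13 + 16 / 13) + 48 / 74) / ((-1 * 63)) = -7093 / 81585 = -0.09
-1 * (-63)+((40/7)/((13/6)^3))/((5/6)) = 979245/15379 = 63.67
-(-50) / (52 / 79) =1975 / 26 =75.96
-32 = -32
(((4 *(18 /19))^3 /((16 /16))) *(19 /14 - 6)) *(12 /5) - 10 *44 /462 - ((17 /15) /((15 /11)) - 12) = -6440134231 /10802925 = -596.15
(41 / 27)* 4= 164 / 27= 6.07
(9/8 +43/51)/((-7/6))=-803/476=-1.69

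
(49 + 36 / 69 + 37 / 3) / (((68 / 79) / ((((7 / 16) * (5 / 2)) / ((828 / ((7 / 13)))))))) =20651785 / 404037504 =0.05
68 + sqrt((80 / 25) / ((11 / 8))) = 8 * sqrt(110) / 55 + 68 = 69.53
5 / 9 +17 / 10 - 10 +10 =203 / 90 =2.26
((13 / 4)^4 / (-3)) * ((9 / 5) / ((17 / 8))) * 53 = -4541199 / 2720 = -1669.56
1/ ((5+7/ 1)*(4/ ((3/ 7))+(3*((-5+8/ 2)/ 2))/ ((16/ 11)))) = 8/ 797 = 0.01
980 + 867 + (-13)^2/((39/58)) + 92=6571/3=2190.33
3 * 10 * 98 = 2940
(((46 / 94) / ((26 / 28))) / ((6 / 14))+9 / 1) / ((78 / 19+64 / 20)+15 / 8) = 14250760 / 12788841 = 1.11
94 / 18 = 47 / 9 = 5.22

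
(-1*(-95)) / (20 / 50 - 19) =-475 / 93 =-5.11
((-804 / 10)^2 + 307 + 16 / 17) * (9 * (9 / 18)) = 25903287 / 850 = 30474.46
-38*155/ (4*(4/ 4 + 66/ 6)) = -2945/ 24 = -122.71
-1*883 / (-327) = 883 / 327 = 2.70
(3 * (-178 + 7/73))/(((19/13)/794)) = -402155442/1387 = -289946.25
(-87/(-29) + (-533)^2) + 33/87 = 8238679/29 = 284092.38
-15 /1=-15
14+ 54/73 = 1076/73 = 14.74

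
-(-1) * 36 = 36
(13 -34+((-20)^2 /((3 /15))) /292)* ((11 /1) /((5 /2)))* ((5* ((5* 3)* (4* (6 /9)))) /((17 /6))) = -5454240 /1241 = -4395.04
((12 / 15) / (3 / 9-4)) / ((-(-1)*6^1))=-2 / 55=-0.04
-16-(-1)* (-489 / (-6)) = 131 / 2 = 65.50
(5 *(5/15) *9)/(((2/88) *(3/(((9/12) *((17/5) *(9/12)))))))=1683/4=420.75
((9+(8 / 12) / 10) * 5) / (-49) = -136 / 147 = -0.93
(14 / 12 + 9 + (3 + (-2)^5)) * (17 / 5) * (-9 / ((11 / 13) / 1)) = 74919 / 110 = 681.08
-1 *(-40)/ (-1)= -40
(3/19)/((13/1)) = 3/247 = 0.01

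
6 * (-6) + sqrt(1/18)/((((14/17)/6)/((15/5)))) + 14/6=-101/3 + 51 * sqrt(2)/14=-28.51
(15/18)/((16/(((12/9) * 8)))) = 5/9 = 0.56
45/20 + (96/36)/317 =8591/3804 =2.26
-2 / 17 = -0.12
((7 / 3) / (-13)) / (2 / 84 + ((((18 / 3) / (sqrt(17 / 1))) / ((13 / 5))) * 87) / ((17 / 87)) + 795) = -208999678342 / 834793789454057 + 15888542040 * sqrt(17) / 834793789454057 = -0.00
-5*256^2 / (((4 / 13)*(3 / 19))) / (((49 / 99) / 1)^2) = -66105262080 / 2401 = -27532387.37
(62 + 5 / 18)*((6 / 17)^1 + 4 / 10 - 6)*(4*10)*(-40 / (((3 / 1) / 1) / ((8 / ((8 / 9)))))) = 79994560 / 51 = 1568520.78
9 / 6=3 / 2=1.50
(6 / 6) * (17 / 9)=17 / 9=1.89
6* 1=6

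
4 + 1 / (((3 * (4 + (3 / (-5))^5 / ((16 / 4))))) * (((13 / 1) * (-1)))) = 7749592 / 1940523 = 3.99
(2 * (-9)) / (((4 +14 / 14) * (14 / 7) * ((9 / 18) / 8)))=-144 / 5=-28.80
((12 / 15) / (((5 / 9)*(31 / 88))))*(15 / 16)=3.83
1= 1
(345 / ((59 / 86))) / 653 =29670 / 38527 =0.77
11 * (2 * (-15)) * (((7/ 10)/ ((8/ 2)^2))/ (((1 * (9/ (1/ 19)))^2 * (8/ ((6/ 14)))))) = -11/ 415872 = -0.00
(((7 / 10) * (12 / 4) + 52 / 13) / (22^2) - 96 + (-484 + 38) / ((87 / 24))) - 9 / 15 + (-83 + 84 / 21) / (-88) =-218.72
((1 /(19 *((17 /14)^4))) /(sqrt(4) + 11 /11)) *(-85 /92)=-48020 /6440943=-0.01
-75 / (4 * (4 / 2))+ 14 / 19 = -1313 / 152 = -8.64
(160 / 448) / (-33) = -5 / 462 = -0.01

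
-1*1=-1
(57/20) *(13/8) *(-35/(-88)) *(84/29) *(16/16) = 108927/20416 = 5.34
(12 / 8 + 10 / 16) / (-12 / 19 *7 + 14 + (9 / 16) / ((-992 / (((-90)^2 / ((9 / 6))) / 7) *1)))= 560728 / 2412191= 0.23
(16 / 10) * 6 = 48 / 5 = 9.60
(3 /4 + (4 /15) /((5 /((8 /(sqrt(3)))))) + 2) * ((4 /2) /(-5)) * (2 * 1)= -11 /5 -128 * sqrt(3) /1125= -2.40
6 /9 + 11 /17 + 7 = 424 /51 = 8.31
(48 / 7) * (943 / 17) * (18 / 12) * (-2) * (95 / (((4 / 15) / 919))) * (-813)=36143908557300 / 119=303730324010.92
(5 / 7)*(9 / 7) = 0.92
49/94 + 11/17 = 1867/1598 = 1.17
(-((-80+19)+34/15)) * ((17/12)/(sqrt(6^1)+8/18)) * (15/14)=-44931/6580+404379 * sqrt(6)/26320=30.81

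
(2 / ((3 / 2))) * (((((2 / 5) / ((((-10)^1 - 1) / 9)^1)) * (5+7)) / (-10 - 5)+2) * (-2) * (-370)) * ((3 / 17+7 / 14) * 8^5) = 138758586368 / 2805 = 49468301.74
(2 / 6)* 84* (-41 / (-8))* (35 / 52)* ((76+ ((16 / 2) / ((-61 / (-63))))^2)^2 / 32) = 180914922124405 / 2879934928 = 62819.10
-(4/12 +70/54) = -44/27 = -1.63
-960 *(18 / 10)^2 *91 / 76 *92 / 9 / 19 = -3616704 / 1805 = -2003.71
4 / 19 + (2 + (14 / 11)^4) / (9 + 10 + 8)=318610 / 834537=0.38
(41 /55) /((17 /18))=738 /935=0.79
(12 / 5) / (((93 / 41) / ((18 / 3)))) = 6.35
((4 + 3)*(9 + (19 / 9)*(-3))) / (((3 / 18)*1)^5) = 145152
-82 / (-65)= 82 / 65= 1.26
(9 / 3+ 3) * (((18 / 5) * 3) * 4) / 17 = 1296 / 85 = 15.25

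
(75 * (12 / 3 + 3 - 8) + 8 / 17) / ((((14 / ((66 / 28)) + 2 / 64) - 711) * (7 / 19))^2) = -72864101376 / 65961298865399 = -0.00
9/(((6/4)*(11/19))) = 114/11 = 10.36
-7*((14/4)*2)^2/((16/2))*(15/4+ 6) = -13377/32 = -418.03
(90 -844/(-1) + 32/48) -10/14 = 19613/21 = 933.95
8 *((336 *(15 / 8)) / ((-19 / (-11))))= 55440 / 19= 2917.89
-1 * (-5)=5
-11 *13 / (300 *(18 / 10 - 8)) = 143 / 1860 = 0.08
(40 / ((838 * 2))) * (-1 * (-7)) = 70 / 419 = 0.17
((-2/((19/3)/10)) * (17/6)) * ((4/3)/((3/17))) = -11560/171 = -67.60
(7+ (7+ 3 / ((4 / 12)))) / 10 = 23 / 10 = 2.30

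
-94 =-94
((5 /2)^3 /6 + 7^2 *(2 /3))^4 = 8215383330001 /5308416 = 1547614.83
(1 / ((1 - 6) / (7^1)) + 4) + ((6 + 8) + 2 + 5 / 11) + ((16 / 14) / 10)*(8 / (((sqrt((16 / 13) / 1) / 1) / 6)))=48*sqrt(13) / 35 + 1048 / 55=24.00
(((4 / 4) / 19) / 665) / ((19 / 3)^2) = 9 / 4561235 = 0.00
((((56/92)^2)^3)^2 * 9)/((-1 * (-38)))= 255122605688832/416377864208386099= 0.00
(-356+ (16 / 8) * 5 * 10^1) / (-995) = 256 / 995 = 0.26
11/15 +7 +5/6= 257/30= 8.57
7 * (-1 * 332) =-2324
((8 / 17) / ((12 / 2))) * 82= 328 / 51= 6.43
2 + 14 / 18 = 25 / 9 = 2.78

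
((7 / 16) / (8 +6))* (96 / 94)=3 / 94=0.03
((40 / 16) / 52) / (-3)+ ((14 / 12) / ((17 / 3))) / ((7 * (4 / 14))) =0.09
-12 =-12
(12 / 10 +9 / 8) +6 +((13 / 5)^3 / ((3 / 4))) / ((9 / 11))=36.97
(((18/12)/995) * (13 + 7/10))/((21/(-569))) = -77953/139300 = -0.56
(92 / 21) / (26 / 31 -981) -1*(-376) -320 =35729908 / 638085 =56.00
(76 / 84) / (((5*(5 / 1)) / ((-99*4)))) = -2508 / 175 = -14.33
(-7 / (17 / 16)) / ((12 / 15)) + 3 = -5.24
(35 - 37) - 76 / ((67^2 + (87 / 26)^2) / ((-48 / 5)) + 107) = -21011410 / 11738729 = -1.79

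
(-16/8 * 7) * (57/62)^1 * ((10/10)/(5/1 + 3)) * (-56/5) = 2793/155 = 18.02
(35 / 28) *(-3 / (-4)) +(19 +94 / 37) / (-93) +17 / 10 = 662291 / 275280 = 2.41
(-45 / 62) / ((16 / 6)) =-135 / 496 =-0.27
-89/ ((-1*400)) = 89/ 400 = 0.22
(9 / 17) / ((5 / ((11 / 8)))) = 99 / 680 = 0.15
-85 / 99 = -0.86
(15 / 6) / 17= 5 / 34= 0.15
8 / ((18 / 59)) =236 / 9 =26.22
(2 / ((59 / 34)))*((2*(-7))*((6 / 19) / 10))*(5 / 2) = -1428 / 1121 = -1.27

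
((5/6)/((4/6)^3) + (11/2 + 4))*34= 3349/8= 418.62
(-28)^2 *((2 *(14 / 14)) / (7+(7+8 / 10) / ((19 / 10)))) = 29792 / 211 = 141.19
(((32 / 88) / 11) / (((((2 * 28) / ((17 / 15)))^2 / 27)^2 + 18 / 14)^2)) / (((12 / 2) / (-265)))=-4891331360054790 / 224069251468612093658521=-0.00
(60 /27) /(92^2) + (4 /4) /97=19529 /1847268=0.01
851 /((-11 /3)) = -2553 /11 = -232.09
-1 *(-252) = 252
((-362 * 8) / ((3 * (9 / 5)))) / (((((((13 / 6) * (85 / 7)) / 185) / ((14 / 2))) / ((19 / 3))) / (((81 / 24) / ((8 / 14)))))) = -218221745 / 221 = -987428.71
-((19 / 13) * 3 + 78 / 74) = -2616 / 481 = -5.44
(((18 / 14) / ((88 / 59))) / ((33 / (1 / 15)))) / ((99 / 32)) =236 / 419265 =0.00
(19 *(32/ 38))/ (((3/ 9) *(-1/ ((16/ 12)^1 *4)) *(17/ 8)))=-2048/ 17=-120.47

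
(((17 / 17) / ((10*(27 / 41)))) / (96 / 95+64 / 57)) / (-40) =-41 / 23040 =-0.00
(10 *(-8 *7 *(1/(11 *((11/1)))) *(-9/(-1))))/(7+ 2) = -560/121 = -4.63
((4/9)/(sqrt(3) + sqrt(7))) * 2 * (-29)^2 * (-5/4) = -8410/(9 * sqrt(3) + 9 * sqrt(7)) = -213.45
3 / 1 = 3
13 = 13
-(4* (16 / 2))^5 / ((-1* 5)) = 33554432 / 5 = 6710886.40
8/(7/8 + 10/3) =192/101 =1.90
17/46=0.37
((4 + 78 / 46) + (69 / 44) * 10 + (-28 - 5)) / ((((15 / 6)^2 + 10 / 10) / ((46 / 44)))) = -1.68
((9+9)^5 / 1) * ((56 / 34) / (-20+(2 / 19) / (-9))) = -4523625792 / 29087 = -155520.53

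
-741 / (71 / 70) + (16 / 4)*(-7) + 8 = -53290 / 71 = -750.56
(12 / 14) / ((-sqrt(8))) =-3*sqrt(2) / 14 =-0.30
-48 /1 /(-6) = 8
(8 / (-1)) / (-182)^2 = -2 / 8281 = -0.00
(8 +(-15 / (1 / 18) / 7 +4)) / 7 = -186 / 49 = -3.80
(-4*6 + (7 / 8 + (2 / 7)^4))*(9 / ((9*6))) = -148019 / 38416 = -3.85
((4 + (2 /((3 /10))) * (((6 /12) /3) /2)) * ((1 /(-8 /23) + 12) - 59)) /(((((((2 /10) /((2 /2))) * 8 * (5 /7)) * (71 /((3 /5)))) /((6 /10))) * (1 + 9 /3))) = -114513 /454400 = -0.25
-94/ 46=-47/ 23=-2.04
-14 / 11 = -1.27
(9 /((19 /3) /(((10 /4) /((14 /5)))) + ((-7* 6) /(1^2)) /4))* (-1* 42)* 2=16200 /73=221.92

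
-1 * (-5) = 5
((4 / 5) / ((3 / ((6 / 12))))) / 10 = 1 / 75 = 0.01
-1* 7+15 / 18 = -37 / 6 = -6.17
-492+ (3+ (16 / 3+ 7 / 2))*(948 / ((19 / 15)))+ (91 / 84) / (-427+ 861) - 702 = 7662.32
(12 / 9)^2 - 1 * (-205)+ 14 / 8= 7507 / 36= 208.53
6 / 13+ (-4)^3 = -826 / 13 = -63.54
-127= -127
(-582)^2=338724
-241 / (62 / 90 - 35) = 10845 / 1544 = 7.02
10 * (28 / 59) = 280 / 59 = 4.75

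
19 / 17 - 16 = -253 / 17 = -14.88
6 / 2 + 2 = 5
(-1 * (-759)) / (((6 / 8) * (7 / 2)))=2024 / 7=289.14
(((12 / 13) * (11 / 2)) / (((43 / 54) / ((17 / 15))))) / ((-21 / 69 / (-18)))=8361144 / 19565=427.35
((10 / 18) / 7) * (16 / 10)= 8 / 63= 0.13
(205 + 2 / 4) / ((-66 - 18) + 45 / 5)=-2.74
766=766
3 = 3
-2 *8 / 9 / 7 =-16 / 63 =-0.25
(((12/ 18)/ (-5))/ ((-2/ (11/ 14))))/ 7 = 11/ 1470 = 0.01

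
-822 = -822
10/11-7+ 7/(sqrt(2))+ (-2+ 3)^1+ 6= 10/11+ 7 * sqrt(2)/2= 5.86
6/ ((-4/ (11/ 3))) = -11/ 2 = -5.50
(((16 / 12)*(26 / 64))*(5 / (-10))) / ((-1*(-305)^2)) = 13 / 4465200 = 0.00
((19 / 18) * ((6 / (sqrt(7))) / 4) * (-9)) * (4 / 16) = -57 * sqrt(7) / 112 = -1.35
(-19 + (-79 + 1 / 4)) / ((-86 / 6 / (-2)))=-1173 / 86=-13.64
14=14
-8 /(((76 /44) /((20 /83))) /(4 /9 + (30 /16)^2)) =-125455 /28386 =-4.42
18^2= 324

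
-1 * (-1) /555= 1 /555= 0.00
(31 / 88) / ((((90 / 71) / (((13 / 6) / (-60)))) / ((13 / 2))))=-0.07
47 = 47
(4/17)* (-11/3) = -44/51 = -0.86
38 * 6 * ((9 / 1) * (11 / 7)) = 22572 / 7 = 3224.57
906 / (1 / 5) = 4530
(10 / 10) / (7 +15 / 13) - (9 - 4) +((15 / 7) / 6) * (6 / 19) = -67171 / 14098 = -4.76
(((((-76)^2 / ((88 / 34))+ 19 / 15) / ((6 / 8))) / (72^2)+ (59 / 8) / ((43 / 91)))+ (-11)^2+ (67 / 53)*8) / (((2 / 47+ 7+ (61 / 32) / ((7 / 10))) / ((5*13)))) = 921047425622597 / 939478398507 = 980.38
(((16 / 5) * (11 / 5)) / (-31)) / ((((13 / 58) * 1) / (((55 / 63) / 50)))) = -56144 / 3173625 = -0.02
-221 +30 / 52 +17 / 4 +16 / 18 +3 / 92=-579242 / 2691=-215.25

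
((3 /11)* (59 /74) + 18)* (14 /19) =103803 /7733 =13.42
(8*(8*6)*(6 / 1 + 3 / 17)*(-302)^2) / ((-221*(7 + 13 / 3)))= -86364.56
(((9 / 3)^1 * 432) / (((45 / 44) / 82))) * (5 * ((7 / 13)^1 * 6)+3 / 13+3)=130927104 / 65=2014263.14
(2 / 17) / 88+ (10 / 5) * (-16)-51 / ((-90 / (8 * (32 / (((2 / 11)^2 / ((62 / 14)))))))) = 1523813737 / 78540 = 19401.75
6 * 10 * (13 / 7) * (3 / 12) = 195 / 7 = 27.86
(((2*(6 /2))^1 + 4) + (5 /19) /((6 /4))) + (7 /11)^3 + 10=1550201 /75867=20.43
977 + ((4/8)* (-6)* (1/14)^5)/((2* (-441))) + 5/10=154562550241/158120256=977.50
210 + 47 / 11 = 2357 / 11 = 214.27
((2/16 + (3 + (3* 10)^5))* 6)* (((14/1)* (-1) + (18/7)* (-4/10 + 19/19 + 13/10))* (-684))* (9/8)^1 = 57263365604115/56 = 1022560100073.48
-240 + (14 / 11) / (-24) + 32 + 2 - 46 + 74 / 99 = -9047 / 36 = -251.31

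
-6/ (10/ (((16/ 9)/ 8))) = -2/ 15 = -0.13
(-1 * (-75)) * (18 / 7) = 1350 / 7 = 192.86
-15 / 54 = -0.28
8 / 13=0.62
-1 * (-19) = 19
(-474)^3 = -106496424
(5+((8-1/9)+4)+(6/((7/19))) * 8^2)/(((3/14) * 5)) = 133456/135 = 988.56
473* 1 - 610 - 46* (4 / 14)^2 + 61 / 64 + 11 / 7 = -433491 / 3136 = -138.23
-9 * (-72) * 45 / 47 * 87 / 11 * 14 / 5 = 7103376 / 517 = 13739.61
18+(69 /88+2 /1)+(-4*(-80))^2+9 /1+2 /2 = 9013909 /88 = 102430.78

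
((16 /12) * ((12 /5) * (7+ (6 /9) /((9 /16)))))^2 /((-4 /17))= -53139008 /18225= -2915.72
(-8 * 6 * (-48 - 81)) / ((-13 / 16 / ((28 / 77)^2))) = -1585152 / 1573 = -1007.73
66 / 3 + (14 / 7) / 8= 22.25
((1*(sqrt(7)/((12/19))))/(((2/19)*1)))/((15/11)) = 3971*sqrt(7)/360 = 29.18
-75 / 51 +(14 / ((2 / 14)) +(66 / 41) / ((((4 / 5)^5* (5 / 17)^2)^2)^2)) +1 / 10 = 4777284649285536585733 / 1915899011399680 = 2493495.02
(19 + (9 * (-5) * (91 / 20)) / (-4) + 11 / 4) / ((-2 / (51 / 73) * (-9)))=6613 / 2336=2.83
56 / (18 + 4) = 28 / 11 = 2.55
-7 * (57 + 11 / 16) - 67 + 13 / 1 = -7325 / 16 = -457.81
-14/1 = -14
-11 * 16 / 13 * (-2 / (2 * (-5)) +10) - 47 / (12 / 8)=-33038 / 195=-169.43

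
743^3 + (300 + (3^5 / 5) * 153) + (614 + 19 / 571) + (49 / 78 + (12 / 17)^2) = 26398171214126393 / 64357410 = 410180757.96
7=7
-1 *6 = -6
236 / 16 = 59 / 4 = 14.75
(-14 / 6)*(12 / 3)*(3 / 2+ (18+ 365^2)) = -3730846 / 3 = -1243615.33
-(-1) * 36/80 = 0.45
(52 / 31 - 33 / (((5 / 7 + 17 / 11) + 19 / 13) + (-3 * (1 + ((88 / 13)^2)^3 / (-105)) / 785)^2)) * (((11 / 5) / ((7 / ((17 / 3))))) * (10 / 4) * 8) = -13979359132768852601340338062 / 1004857981056761374111649703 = -13.91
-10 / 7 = -1.43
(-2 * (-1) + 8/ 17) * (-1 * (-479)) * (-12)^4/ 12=34763904/ 17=2044935.53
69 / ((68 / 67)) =4623 / 68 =67.99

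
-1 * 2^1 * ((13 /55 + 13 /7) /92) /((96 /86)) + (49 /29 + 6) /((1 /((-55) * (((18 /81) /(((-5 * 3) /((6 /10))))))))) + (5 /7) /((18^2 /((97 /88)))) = 353825107 /95087520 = 3.72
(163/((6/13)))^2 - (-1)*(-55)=4488181/36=124671.69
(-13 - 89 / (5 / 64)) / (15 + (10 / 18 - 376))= 51849 / 16220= 3.20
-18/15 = -6/5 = -1.20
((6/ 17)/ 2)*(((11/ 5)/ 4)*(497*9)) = 147609/ 340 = 434.14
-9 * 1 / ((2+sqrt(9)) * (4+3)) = -9 / 35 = -0.26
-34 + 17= -17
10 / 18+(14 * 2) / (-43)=-37 / 387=-0.10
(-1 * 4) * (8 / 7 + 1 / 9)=-316 / 63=-5.02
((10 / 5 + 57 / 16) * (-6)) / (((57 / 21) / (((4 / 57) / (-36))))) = 623 / 25992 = 0.02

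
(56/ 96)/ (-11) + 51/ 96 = 505/ 1056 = 0.48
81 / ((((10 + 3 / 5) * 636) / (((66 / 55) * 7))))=567 / 5618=0.10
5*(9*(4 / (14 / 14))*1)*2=360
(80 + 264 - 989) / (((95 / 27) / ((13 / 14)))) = -170.22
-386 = -386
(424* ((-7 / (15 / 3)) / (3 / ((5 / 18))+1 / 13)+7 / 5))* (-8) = -2177664 / 505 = -4312.21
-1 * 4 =-4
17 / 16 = 1.06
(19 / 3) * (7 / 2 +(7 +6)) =209 / 2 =104.50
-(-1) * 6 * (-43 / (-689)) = 0.37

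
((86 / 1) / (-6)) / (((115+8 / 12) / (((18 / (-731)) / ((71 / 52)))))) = 936 / 418829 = 0.00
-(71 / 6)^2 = -140.03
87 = 87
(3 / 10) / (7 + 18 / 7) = 21 / 670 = 0.03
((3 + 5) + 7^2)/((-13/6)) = -342/13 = -26.31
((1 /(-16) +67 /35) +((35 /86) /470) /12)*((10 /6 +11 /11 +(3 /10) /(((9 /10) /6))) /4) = 785947 /363780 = 2.16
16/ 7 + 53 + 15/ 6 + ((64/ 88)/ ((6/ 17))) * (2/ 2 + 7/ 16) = 56131/ 924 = 60.75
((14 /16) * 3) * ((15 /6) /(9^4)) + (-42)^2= 61725923 /34992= 1764.00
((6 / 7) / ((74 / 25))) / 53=75 / 13727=0.01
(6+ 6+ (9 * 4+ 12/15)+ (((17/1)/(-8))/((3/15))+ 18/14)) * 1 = 11049/280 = 39.46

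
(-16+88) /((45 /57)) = 91.20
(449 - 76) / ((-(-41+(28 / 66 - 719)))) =0.49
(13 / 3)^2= 169 / 9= 18.78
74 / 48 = 37 / 24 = 1.54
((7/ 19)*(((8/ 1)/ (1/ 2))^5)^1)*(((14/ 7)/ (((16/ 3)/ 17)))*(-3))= -140378112/ 19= -7388321.68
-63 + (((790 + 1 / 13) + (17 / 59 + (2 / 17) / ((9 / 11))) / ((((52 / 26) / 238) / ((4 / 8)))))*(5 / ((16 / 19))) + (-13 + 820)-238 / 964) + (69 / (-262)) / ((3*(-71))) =2766600472913281 / 495147440736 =5587.43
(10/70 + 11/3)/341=80/7161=0.01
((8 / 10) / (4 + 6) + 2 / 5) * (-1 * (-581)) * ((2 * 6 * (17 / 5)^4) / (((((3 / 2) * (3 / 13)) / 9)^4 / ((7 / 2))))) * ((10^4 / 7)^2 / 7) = 1459753886439014400 / 7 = 208536269491287771.43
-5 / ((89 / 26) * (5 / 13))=-338 / 89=-3.80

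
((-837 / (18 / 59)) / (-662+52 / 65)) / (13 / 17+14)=155465 / 553204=0.28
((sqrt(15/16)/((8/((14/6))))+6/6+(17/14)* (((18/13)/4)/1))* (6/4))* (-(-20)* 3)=105* sqrt(15)/16+23265/182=153.25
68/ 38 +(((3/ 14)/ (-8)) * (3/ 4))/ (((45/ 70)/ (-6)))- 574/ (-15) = 183511/ 4560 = 40.24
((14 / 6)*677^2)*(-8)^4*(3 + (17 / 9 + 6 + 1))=1406109372416 / 27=52078124904.30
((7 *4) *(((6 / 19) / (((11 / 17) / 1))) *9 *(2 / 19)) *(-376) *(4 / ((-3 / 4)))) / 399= 4909056 / 75449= 65.06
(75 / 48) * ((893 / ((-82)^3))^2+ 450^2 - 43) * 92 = 35390260239439574775 / 1216026685696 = 29103193.75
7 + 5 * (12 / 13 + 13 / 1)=996 / 13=76.62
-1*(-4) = 4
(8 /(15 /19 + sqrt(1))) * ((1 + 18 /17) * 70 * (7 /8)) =162925 /289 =563.75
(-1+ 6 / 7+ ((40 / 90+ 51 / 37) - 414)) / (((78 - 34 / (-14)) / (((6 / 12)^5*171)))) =-9130621 / 333296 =-27.39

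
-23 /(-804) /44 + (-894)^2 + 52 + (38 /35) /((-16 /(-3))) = 989646682939 /1238160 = 799288.20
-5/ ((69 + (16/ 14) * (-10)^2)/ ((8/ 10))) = -28/ 1283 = -0.02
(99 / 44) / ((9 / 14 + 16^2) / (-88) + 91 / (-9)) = -24948 / 144449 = -0.17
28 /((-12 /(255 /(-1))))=595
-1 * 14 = -14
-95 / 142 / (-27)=95 / 3834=0.02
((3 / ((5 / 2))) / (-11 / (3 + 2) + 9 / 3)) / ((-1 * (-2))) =3 / 4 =0.75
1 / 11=0.09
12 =12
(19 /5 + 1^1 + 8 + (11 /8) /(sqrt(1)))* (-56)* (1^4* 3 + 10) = -51597 /5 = -10319.40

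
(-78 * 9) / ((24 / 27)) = -3159 / 4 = -789.75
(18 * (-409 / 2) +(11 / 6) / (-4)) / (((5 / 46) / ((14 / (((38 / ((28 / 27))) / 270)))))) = -199152170 / 57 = -3493897.72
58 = 58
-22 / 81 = -0.27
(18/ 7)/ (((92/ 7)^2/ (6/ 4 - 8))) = -819/ 8464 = -0.10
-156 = -156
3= 3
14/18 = 7/9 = 0.78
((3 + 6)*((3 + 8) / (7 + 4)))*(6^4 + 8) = 11736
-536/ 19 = -28.21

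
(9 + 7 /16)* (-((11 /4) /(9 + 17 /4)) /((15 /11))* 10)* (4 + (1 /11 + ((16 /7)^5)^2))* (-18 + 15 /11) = 111520702216226351 /119769505576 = 931127.68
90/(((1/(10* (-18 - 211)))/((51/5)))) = -2102220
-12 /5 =-2.40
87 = 87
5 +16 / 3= 31 / 3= 10.33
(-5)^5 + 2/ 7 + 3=-21852/ 7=-3121.71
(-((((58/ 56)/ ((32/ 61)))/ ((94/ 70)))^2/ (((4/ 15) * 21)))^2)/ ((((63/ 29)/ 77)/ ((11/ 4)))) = -536926360024037328125/ 36970036026685784064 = -14.52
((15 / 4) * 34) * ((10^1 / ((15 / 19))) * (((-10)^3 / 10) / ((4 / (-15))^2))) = -9084375 / 4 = -2271093.75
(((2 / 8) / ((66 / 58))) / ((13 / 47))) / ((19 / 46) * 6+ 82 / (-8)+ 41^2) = 31349 / 66038973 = 0.00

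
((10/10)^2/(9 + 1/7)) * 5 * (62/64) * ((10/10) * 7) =7595/2048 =3.71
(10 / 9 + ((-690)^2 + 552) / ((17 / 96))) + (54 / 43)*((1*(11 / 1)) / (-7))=123959986016 / 46053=2691681.02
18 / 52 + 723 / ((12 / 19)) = 59545 / 52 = 1145.10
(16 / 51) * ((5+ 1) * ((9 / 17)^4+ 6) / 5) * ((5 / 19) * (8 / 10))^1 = 64983936 / 134886415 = 0.48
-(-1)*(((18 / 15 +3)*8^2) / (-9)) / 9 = -448 / 135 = -3.32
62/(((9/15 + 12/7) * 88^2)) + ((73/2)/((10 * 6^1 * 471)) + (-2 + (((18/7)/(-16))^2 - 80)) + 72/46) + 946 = 480351415956637/554937324480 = 865.60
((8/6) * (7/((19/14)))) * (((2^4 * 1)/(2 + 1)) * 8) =50176/171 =293.43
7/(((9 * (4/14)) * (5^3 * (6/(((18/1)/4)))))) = 49/3000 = 0.02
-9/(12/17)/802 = -51/3208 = -0.02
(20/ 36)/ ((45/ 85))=85/ 81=1.05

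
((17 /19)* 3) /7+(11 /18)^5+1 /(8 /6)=306272159 /251312544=1.22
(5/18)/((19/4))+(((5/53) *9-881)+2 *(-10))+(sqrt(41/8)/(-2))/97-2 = -8175664/9063-sqrt(82)/776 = -902.10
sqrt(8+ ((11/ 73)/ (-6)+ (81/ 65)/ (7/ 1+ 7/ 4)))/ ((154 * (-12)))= -sqrt(2664387726)/ 33480720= -0.00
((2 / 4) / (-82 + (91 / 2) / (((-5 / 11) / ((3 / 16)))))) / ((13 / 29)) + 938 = 937.99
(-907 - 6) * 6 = -5478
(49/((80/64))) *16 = 3136/5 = 627.20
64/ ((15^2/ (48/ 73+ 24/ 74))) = 56576/ 202575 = 0.28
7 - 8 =-1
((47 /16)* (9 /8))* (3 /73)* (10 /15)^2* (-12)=-423 /584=-0.72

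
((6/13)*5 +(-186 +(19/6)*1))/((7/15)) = -70405/182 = -386.84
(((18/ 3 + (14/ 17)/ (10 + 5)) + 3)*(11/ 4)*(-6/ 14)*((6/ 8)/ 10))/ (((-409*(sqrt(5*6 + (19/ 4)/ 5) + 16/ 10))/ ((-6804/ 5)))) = 74063484/ 493489175-18515871*sqrt(3095)/ 1973956700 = -0.37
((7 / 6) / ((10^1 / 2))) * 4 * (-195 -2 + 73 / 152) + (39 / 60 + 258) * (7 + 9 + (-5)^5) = -152821991 / 190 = -804326.27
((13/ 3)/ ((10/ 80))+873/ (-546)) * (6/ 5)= 3611/ 91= 39.68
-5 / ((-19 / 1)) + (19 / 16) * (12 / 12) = 441 / 304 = 1.45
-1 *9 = -9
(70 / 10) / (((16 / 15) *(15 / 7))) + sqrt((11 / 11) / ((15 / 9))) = sqrt(15) / 5 + 49 / 16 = 3.84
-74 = -74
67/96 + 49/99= 3779/3168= 1.19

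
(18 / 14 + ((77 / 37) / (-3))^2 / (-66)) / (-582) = -661561 / 301174524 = -0.00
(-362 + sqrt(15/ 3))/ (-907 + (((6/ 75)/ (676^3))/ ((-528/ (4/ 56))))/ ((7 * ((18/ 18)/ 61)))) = 72330034057881600/ 181224698592537661- 199806723916800 * sqrt(5)/ 181224698592537661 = 0.40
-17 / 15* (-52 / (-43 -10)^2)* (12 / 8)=442 / 14045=0.03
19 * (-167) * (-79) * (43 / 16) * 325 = 3503071325 / 16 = 218941957.81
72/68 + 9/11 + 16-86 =-12739/187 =-68.12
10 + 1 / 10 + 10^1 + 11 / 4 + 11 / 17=7989 / 340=23.50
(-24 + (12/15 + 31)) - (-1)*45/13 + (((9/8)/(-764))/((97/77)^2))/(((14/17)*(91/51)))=84186710097/7476015040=11.26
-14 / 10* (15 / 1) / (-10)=21 / 10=2.10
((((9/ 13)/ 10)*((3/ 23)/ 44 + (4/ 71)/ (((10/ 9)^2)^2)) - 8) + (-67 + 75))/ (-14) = -8068761/ 40865825000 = -0.00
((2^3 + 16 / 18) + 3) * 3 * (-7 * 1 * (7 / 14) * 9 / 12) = -749 / 8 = -93.62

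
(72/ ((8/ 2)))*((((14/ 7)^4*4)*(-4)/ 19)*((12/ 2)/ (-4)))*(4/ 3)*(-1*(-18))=8730.95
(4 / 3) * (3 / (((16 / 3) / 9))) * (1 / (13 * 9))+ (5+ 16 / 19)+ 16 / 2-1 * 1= 12745 / 988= 12.90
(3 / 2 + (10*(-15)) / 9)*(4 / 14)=-13 / 3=-4.33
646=646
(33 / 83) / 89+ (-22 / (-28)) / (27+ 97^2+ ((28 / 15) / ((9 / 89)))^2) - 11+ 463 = 8329150908192097 / 18427139618552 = 452.00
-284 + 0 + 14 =-270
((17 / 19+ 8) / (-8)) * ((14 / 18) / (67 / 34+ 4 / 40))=-100555 / 240768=-0.42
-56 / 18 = -28 / 9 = -3.11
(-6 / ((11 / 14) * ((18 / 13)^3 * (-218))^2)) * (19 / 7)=-91709371 / 1481697188928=-0.00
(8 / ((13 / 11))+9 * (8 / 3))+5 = 465 / 13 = 35.77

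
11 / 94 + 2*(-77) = -14465 / 94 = -153.88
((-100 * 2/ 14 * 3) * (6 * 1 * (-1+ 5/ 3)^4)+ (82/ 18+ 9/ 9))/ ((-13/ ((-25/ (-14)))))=11875/ 1911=6.21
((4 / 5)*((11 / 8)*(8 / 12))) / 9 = 11 / 135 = 0.08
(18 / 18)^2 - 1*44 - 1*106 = -149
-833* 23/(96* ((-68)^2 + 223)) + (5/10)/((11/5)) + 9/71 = 113695589/363408672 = 0.31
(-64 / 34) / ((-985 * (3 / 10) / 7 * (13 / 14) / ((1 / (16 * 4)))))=98 / 130611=0.00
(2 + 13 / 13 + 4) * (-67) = -469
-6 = -6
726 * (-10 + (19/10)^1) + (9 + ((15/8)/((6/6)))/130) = -6106449/1040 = -5871.59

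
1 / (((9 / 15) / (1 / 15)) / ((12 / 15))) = 4 / 45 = 0.09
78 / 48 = 13 / 8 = 1.62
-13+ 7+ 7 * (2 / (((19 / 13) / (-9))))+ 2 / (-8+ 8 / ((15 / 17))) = -13731 / 152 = -90.34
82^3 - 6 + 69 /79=43557667 /79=551362.87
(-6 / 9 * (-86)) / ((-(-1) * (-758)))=-86 / 1137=-0.08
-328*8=-2624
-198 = -198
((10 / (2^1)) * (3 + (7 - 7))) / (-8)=-15 / 8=-1.88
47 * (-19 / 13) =-893 / 13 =-68.69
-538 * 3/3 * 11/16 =-2959/8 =-369.88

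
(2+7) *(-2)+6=-12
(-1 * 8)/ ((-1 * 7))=8/ 7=1.14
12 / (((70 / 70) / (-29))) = -348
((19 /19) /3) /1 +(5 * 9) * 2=271 /3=90.33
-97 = -97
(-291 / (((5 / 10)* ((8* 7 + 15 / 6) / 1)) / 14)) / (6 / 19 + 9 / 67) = -6914936 / 22347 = -309.43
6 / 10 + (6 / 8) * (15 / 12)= 123 / 80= 1.54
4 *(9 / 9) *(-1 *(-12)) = 48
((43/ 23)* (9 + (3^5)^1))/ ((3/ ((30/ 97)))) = 108360/ 2231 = 48.57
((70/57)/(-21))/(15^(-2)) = -250/19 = -13.16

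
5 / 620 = 1 / 124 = 0.01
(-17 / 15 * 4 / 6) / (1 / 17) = -578 / 45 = -12.84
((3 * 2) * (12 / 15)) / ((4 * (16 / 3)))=9 / 40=0.22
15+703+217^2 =47807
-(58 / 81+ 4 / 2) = -220 / 81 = -2.72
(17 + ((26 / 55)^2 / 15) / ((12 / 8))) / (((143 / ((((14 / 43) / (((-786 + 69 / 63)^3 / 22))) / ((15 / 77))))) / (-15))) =466994663268 / 3442098403944932875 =0.00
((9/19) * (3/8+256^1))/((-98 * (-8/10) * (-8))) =-13185/68096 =-0.19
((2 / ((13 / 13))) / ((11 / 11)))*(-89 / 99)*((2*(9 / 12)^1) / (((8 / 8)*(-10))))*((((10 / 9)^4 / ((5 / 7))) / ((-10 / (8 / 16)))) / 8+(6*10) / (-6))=-212621 / 78732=-2.70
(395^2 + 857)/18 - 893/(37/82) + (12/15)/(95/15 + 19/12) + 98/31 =6739.85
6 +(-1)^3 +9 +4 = 18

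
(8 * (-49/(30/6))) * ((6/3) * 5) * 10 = -7840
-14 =-14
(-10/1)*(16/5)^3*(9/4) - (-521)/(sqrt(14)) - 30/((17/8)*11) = -599.32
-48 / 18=-8 / 3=-2.67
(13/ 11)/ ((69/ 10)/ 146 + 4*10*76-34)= 18980/ 48277119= 0.00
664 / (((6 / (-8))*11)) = -2656 / 33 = -80.48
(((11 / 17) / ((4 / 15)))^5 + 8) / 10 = 133929571669 / 14539335680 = 9.21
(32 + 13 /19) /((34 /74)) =22977 /323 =71.14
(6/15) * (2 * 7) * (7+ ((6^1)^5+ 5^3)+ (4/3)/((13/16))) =8637328/195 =44293.99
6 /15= 2 /5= 0.40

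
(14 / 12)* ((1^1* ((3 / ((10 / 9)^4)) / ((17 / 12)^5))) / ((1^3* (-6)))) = -59521392 / 887410625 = -0.07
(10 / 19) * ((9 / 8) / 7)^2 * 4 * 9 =3645 / 7448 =0.49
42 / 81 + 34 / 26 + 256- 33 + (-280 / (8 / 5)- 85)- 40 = -26386 / 351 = -75.17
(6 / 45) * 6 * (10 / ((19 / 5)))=40 / 19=2.11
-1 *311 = -311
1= 1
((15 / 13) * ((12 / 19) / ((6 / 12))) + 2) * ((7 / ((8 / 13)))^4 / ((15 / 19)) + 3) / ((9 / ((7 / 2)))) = 3894991542631 / 136581120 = 28517.79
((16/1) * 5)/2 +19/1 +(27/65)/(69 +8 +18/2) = 329837/5590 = 59.00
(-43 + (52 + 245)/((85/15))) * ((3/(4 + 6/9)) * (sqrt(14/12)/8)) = 15 * sqrt(42)/119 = 0.82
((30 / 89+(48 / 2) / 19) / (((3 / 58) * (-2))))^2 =684240964 / 2859481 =239.29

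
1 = 1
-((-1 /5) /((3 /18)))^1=6 /5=1.20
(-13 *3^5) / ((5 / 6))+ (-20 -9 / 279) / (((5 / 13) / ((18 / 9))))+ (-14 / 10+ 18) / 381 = -230014747 / 59055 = -3894.92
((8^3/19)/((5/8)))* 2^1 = 8192/95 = 86.23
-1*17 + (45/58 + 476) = 26667/58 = 459.78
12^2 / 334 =72 / 167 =0.43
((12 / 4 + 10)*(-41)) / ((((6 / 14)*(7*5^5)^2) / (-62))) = 33046 / 205078125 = 0.00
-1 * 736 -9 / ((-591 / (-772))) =-147308 / 197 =-747.76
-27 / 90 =-3 / 10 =-0.30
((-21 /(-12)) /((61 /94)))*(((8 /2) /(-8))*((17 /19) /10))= -5593 /46360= -0.12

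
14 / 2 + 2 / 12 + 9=97 / 6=16.17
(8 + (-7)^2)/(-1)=-57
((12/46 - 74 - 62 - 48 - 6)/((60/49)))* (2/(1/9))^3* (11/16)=-621286.55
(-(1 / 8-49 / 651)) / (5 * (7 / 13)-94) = 481 / 883128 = 0.00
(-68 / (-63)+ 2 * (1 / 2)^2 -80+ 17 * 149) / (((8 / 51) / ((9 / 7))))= 15773127 / 784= 20118.78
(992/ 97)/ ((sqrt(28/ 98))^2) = 3472/ 97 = 35.79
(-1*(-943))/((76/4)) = 943/19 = 49.63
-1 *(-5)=5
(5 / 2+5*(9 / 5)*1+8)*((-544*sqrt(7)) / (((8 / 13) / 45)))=-775710*sqrt(7)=-2052335.75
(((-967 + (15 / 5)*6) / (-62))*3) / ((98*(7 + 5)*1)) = 949 / 24304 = 0.04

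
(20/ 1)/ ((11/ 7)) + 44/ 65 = 9584/ 715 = 13.40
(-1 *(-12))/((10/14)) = 84/5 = 16.80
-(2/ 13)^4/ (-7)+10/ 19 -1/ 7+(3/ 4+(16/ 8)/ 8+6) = 28047206/ 3798613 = 7.38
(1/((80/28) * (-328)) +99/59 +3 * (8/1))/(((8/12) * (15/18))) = 89441883/1935200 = 46.22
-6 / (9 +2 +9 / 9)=-1 / 2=-0.50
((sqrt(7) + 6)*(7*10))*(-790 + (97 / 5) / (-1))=-339948 - 56658*sqrt(7)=-489850.98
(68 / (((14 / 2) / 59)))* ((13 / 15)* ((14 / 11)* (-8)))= -834496 / 165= -5057.55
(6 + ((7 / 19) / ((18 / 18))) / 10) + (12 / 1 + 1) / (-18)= 4544 / 855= 5.31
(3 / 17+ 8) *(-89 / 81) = -12371 / 1377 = -8.98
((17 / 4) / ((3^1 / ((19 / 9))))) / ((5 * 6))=323 / 3240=0.10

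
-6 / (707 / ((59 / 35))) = -0.01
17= 17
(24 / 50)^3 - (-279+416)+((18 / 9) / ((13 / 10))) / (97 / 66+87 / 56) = -136.38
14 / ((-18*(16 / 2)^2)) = -7 / 576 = -0.01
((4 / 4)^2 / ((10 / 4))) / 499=2 / 2495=0.00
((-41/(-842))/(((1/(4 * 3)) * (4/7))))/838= 861/705596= 0.00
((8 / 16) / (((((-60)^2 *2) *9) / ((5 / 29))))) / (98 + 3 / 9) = 1 / 73915200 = 0.00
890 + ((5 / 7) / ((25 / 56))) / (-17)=75642 / 85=889.91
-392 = -392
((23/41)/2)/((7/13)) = 0.52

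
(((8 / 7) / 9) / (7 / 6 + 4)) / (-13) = -16 / 8463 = -0.00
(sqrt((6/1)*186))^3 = 6696*sqrt(31) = 37281.75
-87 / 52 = -1.67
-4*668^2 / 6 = -892448 / 3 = -297482.67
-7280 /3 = -2426.67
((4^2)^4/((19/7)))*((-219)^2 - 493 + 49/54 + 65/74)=21755082309632/18981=1146150482.57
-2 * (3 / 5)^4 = -162 / 625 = -0.26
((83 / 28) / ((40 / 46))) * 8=1909 / 70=27.27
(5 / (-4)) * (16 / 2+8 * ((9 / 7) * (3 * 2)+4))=-890 / 7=-127.14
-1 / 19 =-0.05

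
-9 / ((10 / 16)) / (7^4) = -72 / 12005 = -0.01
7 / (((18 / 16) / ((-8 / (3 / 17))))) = -282.07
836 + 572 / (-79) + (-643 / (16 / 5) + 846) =1862911 / 1264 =1473.82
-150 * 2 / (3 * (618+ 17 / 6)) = -24 / 149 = -0.16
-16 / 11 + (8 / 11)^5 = -201488 / 161051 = -1.25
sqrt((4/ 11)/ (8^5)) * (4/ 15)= sqrt(22)/ 5280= 0.00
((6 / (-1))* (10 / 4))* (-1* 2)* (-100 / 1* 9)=-27000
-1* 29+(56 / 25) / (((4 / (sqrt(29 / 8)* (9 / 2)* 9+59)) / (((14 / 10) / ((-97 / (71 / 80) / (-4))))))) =-3310989 / 121250+281799* sqrt(58) / 970000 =-25.09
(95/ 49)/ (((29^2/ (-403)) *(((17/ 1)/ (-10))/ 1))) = 382850/ 700553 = 0.55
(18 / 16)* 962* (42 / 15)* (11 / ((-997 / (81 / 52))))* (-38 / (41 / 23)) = 907614477 / 817540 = 1110.18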